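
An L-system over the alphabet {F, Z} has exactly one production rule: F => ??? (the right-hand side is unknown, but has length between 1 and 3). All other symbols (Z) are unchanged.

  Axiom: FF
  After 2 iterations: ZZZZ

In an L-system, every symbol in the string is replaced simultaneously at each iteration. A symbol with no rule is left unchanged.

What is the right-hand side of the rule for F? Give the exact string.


Answer: ZZ

Derivation:
Trying F => ZZ:
  Step 0: FF
  Step 1: ZZZZ
  Step 2: ZZZZ
Matches the given result.


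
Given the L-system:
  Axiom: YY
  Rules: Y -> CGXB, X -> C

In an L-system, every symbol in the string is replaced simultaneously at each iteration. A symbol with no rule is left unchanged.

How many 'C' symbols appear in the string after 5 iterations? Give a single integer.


Answer: 4

Derivation:
Step 0: YY  (0 'C')
Step 1: CGXBCGXB  (2 'C')
Step 2: CGCBCGCB  (4 'C')
Step 3: CGCBCGCB  (4 'C')
Step 4: CGCBCGCB  (4 'C')
Step 5: CGCBCGCB  (4 'C')


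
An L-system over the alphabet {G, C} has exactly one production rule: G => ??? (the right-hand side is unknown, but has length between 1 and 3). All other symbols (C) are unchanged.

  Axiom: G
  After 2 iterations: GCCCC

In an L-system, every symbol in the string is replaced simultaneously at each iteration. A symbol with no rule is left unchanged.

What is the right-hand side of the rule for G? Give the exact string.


Answer: GCC

Derivation:
Trying G => GCC:
  Step 0: G
  Step 1: GCC
  Step 2: GCCCC
Matches the given result.


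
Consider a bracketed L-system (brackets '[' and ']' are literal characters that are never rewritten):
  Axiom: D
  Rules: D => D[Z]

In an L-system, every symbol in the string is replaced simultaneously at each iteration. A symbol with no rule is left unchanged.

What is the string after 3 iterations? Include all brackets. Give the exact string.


Answer: D[Z][Z][Z]

Derivation:
Step 0: D
Step 1: D[Z]
Step 2: D[Z][Z]
Step 3: D[Z][Z][Z]


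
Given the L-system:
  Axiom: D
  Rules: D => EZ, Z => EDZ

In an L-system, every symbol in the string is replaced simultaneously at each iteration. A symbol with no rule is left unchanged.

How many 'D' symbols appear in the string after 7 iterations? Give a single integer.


Answer: 8

Derivation:
Step 0: D  (1 'D')
Step 1: EZ  (0 'D')
Step 2: EEDZ  (1 'D')
Step 3: EEEZEDZ  (1 'D')
Step 4: EEEEDZEEZEDZ  (2 'D')
Step 5: EEEEEZEDZEEEDZEEZEDZ  (3 'D')
Step 6: EEEEEEDZEEZEDZEEEEZEDZEEEDZEEZEDZ  (5 'D')
Step 7: EEEEEEEZEDZEEEDZEEZEDZEEEEEDZEEZEDZEEEEZEDZEEEDZEEZEDZ  (8 'D')


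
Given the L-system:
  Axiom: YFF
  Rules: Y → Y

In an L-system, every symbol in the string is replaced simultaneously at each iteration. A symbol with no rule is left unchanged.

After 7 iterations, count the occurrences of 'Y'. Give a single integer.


Step 0: YFF  (1 'Y')
Step 1: YFF  (1 'Y')
Step 2: YFF  (1 'Y')
Step 3: YFF  (1 'Y')
Step 4: YFF  (1 'Y')
Step 5: YFF  (1 'Y')
Step 6: YFF  (1 'Y')
Step 7: YFF  (1 'Y')

Answer: 1


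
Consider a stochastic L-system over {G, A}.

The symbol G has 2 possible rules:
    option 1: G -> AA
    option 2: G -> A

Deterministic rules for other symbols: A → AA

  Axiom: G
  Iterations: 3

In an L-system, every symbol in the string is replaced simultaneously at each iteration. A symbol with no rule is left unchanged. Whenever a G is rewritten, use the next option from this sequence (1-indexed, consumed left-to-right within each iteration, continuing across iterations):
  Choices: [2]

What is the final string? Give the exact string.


Step 0: G
Step 1: A  (used choices [2])
Step 2: AA  (used choices [])
Step 3: AAAA  (used choices [])

Answer: AAAA


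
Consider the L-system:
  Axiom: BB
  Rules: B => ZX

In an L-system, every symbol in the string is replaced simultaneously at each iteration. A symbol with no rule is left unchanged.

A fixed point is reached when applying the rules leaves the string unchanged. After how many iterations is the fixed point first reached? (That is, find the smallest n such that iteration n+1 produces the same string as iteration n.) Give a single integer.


Step 0: BB
Step 1: ZXZX
Step 2: ZXZX  (unchanged — fixed point at step 1)

Answer: 1


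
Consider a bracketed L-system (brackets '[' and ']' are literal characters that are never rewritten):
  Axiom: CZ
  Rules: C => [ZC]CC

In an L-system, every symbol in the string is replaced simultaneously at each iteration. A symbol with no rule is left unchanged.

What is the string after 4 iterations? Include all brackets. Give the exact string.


Step 0: CZ
Step 1: [ZC]CCZ
Step 2: [Z[ZC]CC][ZC]CC[ZC]CCZ
Step 3: [Z[Z[ZC]CC][ZC]CC[ZC]CC][Z[ZC]CC][ZC]CC[ZC]CC[Z[ZC]CC][ZC]CC[ZC]CCZ
Step 4: [Z[Z[Z[ZC]CC][ZC]CC[ZC]CC][Z[ZC]CC][ZC]CC[ZC]CC[Z[ZC]CC][ZC]CC[ZC]CC][Z[Z[ZC]CC][ZC]CC[ZC]CC][Z[ZC]CC][ZC]CC[ZC]CC[Z[ZC]CC][ZC]CC[ZC]CC[Z[Z[ZC]CC][ZC]CC[ZC]CC][Z[ZC]CC][ZC]CC[ZC]CC[Z[ZC]CC][ZC]CC[ZC]CCZ

Answer: [Z[Z[Z[ZC]CC][ZC]CC[ZC]CC][Z[ZC]CC][ZC]CC[ZC]CC[Z[ZC]CC][ZC]CC[ZC]CC][Z[Z[ZC]CC][ZC]CC[ZC]CC][Z[ZC]CC][ZC]CC[ZC]CC[Z[ZC]CC][ZC]CC[ZC]CC[Z[Z[ZC]CC][ZC]CC[ZC]CC][Z[ZC]CC][ZC]CC[ZC]CC[Z[ZC]CC][ZC]CC[ZC]CCZ


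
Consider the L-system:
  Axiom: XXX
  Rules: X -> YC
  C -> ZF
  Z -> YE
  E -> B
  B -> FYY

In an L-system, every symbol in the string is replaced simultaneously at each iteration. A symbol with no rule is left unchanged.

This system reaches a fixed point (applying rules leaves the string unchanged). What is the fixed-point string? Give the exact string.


Step 0: XXX
Step 1: YCYCYC
Step 2: YZFYZFYZF
Step 3: YYEFYYEFYYEF
Step 4: YYBFYYBFYYBF
Step 5: YYFYYFYYFYYFYYFYYF
Step 6: YYFYYFYYFYYFYYFYYF  (unchanged — fixed point at step 5)

Answer: YYFYYFYYFYYFYYFYYF


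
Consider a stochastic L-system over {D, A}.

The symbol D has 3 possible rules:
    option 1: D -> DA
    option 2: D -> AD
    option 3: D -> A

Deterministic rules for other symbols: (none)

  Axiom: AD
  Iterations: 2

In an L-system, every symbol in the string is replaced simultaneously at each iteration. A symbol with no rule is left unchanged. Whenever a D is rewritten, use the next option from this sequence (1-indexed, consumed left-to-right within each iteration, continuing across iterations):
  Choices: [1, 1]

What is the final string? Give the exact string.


Step 0: AD
Step 1: ADA  (used choices [1])
Step 2: ADAA  (used choices [1])

Answer: ADAA


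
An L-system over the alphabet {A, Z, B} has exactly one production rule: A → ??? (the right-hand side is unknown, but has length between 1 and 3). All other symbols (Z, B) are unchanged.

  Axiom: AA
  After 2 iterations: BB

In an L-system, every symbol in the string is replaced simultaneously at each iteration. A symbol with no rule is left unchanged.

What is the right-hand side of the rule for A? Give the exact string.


Trying A → B:
  Step 0: AA
  Step 1: BB
  Step 2: BB
Matches the given result.

Answer: B


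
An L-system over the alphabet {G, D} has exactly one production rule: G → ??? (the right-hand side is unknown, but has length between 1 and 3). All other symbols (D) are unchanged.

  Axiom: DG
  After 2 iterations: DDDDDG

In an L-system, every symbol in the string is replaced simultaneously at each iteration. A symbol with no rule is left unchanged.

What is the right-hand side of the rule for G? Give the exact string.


Trying G → DDG:
  Step 0: DG
  Step 1: DDDG
  Step 2: DDDDDG
Matches the given result.

Answer: DDG


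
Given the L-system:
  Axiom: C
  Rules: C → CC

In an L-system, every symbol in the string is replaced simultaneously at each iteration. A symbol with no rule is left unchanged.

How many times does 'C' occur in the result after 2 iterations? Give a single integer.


Step 0: C  (1 'C')
Step 1: CC  (2 'C')
Step 2: CCCC  (4 'C')

Answer: 4


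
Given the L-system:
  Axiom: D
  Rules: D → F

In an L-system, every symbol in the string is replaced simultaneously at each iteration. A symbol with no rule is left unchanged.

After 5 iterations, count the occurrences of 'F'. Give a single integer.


Answer: 1

Derivation:
Step 0: D  (0 'F')
Step 1: F  (1 'F')
Step 2: F  (1 'F')
Step 3: F  (1 'F')
Step 4: F  (1 'F')
Step 5: F  (1 'F')


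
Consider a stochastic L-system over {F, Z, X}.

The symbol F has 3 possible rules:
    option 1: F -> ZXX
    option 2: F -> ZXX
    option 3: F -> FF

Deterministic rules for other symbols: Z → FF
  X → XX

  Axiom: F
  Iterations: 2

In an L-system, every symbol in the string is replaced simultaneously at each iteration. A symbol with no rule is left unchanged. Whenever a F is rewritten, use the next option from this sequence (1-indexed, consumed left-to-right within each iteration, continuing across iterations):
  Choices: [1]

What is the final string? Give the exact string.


Answer: FFXXXX

Derivation:
Step 0: F
Step 1: ZXX  (used choices [1])
Step 2: FFXXXX  (used choices [])


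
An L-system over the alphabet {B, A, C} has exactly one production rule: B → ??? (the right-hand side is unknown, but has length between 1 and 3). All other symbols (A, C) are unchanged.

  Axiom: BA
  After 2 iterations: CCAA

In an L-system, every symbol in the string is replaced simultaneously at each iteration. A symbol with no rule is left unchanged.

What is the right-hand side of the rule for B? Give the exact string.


Trying B → CCA:
  Step 0: BA
  Step 1: CCAA
  Step 2: CCAA
Matches the given result.

Answer: CCA


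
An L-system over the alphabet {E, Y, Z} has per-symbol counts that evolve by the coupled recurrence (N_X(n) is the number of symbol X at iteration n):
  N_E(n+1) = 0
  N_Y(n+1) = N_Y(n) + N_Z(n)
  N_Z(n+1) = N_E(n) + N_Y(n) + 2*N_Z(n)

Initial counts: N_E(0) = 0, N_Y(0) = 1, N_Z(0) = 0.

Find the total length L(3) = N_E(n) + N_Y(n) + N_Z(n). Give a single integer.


Step 0: N_E=0, N_Y=1, N_Z=0, L=1
Step 1: N_E=0, N_Y=1, N_Z=1, L=2
Step 2: N_E=0, N_Y=2, N_Z=3, L=5
Step 3: N_E=0, N_Y=5, N_Z=8, L=13

Answer: 13


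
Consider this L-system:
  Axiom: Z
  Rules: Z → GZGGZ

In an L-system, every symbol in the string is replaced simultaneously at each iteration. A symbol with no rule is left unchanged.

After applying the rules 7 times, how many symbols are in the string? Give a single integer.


Step 0: length = 1
Step 1: length = 5
Step 2: length = 13
Step 3: length = 29
Step 4: length = 61
Step 5: length = 125
Step 6: length = 253
Step 7: length = 509

Answer: 509


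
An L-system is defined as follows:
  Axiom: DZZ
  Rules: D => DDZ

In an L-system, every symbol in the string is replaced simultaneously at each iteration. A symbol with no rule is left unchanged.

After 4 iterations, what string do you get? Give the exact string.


Answer: DDZDDZZDDZDDZZZDDZDDZZDDZDDZZZZZZ

Derivation:
Step 0: DZZ
Step 1: DDZZZ
Step 2: DDZDDZZZZ
Step 3: DDZDDZZDDZDDZZZZZ
Step 4: DDZDDZZDDZDDZZZDDZDDZZDDZDDZZZZZZ


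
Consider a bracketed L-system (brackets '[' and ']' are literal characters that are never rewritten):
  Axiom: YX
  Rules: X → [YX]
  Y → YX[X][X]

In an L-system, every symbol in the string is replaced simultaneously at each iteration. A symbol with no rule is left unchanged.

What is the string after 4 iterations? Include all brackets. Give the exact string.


Step 0: YX
Step 1: YX[X][X][YX]
Step 2: YX[X][X][YX][[YX]][[YX]][YX[X][X][YX]]
Step 3: YX[X][X][YX][[YX]][[YX]][YX[X][X][YX]][[YX[X][X][YX]]][[YX[X][X][YX]]][YX[X][X][YX][[YX]][[YX]][YX[X][X][YX]]]
Step 4: YX[X][X][YX][[YX]][[YX]][YX[X][X][YX]][[YX[X][X][YX]]][[YX[X][X][YX]]][YX[X][X][YX][[YX]][[YX]][YX[X][X][YX]]][[YX[X][X][YX][[YX]][[YX]][YX[X][X][YX]]]][[YX[X][X][YX][[YX]][[YX]][YX[X][X][YX]]]][YX[X][X][YX][[YX]][[YX]][YX[X][X][YX]][[YX[X][X][YX]]][[YX[X][X][YX]]][YX[X][X][YX][[YX]][[YX]][YX[X][X][YX]]]]

Answer: YX[X][X][YX][[YX]][[YX]][YX[X][X][YX]][[YX[X][X][YX]]][[YX[X][X][YX]]][YX[X][X][YX][[YX]][[YX]][YX[X][X][YX]]][[YX[X][X][YX][[YX]][[YX]][YX[X][X][YX]]]][[YX[X][X][YX][[YX]][[YX]][YX[X][X][YX]]]][YX[X][X][YX][[YX]][[YX]][YX[X][X][YX]][[YX[X][X][YX]]][[YX[X][X][YX]]][YX[X][X][YX][[YX]][[YX]][YX[X][X][YX]]]]


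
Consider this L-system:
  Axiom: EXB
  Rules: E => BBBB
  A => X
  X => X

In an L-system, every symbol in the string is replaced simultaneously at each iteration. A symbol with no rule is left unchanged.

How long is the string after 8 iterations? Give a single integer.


Step 0: length = 3
Step 1: length = 6
Step 2: length = 6
Step 3: length = 6
Step 4: length = 6
Step 5: length = 6
Step 6: length = 6
Step 7: length = 6
Step 8: length = 6

Answer: 6


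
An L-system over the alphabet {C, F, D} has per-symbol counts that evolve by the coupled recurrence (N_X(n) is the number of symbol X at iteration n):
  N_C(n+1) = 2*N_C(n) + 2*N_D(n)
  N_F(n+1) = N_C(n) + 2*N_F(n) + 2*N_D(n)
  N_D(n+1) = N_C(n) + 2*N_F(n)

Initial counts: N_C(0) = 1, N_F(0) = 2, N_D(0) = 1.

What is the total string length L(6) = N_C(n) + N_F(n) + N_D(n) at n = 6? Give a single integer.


Answer: 16384

Derivation:
Step 0: N_C=1, N_F=2, N_D=1, L=4
Step 1: N_C=4, N_F=7, N_D=5, L=16
Step 2: N_C=18, N_F=28, N_D=18, L=64
Step 3: N_C=72, N_F=110, N_D=74, L=256
Step 4: N_C=292, N_F=440, N_D=292, L=1024
Step 5: N_C=1168, N_F=1756, N_D=1172, L=4096
Step 6: N_C=4680, N_F=7024, N_D=4680, L=16384


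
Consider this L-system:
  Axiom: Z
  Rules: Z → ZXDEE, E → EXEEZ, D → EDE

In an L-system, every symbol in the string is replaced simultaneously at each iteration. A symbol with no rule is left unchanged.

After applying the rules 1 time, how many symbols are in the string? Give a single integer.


Answer: 5

Derivation:
Step 0: length = 1
Step 1: length = 5


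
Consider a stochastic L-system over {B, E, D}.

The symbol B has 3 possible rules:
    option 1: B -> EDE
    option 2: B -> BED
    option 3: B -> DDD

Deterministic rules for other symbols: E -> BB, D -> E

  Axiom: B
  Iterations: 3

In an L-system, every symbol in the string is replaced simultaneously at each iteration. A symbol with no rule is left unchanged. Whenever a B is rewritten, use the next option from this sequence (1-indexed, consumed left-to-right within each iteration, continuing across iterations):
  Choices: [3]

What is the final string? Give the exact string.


Answer: BBBBBB

Derivation:
Step 0: B
Step 1: DDD  (used choices [3])
Step 2: EEE  (used choices [])
Step 3: BBBBBB  (used choices [])


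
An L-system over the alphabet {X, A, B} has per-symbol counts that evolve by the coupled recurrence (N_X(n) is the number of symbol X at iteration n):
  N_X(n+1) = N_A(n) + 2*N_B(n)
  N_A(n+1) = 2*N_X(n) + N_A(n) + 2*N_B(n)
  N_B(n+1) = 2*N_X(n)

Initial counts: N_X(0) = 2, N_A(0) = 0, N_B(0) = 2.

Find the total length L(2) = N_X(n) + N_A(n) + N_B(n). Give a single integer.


Answer: 48

Derivation:
Step 0: N_X=2, N_A=0, N_B=2, L=4
Step 1: N_X=4, N_A=8, N_B=4, L=16
Step 2: N_X=16, N_A=24, N_B=8, L=48


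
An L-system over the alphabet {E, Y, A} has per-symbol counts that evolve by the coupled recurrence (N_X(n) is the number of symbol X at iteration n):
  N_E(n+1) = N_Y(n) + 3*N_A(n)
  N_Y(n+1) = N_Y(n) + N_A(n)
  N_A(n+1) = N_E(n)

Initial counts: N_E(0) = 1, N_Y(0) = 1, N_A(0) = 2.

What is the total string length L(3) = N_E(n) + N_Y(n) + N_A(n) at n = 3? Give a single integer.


Answer: 42

Derivation:
Step 0: N_E=1, N_Y=1, N_A=2, L=4
Step 1: N_E=7, N_Y=3, N_A=1, L=11
Step 2: N_E=6, N_Y=4, N_A=7, L=17
Step 3: N_E=25, N_Y=11, N_A=6, L=42


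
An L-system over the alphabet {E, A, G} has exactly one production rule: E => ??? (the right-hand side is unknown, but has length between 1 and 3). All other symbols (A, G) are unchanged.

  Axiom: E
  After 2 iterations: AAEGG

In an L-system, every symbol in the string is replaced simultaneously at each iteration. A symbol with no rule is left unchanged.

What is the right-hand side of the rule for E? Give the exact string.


Trying E => AEG:
  Step 0: E
  Step 1: AEG
  Step 2: AAEGG
Matches the given result.

Answer: AEG


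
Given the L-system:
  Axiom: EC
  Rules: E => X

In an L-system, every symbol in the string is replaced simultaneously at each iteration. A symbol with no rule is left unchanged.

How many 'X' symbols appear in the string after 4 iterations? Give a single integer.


Answer: 1

Derivation:
Step 0: EC  (0 'X')
Step 1: XC  (1 'X')
Step 2: XC  (1 'X')
Step 3: XC  (1 'X')
Step 4: XC  (1 'X')


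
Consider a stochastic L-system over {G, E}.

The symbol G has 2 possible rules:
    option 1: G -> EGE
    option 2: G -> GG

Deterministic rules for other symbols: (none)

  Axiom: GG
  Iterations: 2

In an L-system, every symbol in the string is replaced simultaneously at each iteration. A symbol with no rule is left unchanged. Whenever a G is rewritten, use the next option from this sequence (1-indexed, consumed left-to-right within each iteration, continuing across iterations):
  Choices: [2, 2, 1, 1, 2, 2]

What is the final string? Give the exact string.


Answer: EGEEGEGGGG

Derivation:
Step 0: GG
Step 1: GGGG  (used choices [2, 2])
Step 2: EGEEGEGGGG  (used choices [1, 1, 2, 2])


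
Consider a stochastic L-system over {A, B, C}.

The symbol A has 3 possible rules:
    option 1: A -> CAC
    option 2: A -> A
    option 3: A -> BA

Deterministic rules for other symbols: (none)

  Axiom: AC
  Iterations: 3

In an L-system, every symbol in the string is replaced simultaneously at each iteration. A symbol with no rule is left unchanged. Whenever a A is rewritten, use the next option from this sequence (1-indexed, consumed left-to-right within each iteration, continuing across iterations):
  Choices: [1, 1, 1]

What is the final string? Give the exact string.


Step 0: AC
Step 1: CACC  (used choices [1])
Step 2: CCACCC  (used choices [1])
Step 3: CCCACCCC  (used choices [1])

Answer: CCCACCCC


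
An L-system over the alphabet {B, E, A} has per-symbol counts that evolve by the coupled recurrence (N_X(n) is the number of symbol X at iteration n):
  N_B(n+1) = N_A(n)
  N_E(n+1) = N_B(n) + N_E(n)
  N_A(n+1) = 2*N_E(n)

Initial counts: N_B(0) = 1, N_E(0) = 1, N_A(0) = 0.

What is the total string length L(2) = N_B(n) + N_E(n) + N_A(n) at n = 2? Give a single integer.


Step 0: N_B=1, N_E=1, N_A=0, L=2
Step 1: N_B=0, N_E=2, N_A=2, L=4
Step 2: N_B=2, N_E=2, N_A=4, L=8

Answer: 8


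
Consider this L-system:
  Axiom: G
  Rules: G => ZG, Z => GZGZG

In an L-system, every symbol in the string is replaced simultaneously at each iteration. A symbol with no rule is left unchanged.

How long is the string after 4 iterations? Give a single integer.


Answer: 76

Derivation:
Step 0: length = 1
Step 1: length = 2
Step 2: length = 7
Step 3: length = 23
Step 4: length = 76


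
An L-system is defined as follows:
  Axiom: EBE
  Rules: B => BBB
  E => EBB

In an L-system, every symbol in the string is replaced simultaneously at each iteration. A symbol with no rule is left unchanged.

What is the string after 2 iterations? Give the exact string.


Answer: EBBBBBBBBBBBBBBBBBEBBBBBBBB

Derivation:
Step 0: EBE
Step 1: EBBBBBEBB
Step 2: EBBBBBBBBBBBBBBBBBEBBBBBBBB


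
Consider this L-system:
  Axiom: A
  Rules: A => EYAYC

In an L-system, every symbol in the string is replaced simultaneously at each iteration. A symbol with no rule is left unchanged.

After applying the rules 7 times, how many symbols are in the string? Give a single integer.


Answer: 29

Derivation:
Step 0: length = 1
Step 1: length = 5
Step 2: length = 9
Step 3: length = 13
Step 4: length = 17
Step 5: length = 21
Step 6: length = 25
Step 7: length = 29


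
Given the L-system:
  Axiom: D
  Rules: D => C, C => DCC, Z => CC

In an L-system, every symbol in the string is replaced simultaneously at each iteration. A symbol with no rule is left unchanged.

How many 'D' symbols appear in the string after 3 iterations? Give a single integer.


Step 0: D  (1 'D')
Step 1: C  (0 'D')
Step 2: DCC  (1 'D')
Step 3: CDCCDCC  (2 'D')

Answer: 2


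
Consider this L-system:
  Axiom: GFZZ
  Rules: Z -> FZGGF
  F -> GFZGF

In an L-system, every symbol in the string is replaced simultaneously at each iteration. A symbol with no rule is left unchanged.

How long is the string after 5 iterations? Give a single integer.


Answer: 1456

Derivation:
Step 0: length = 4
Step 1: length = 16
Step 2: length = 52
Step 3: length = 160
Step 4: length = 484
Step 5: length = 1456


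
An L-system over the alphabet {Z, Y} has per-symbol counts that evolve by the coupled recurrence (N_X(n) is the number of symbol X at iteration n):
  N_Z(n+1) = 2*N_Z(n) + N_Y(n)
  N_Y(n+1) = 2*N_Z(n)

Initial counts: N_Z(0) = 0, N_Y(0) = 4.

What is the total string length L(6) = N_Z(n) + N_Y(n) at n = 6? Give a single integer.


Answer: 832

Derivation:
Step 0: N_Z=0, N_Y=4, L=4
Step 1: N_Z=4, N_Y=0, L=4
Step 2: N_Z=8, N_Y=8, L=16
Step 3: N_Z=24, N_Y=16, L=40
Step 4: N_Z=64, N_Y=48, L=112
Step 5: N_Z=176, N_Y=128, L=304
Step 6: N_Z=480, N_Y=352, L=832


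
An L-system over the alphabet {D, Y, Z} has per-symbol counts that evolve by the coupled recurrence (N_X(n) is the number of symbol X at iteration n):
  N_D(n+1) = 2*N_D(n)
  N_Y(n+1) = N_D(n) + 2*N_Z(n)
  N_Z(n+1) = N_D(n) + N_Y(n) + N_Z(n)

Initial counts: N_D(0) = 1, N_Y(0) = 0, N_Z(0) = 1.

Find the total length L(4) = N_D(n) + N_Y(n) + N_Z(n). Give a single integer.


Answer: 101

Derivation:
Step 0: N_D=1, N_Y=0, N_Z=1, L=2
Step 1: N_D=2, N_Y=3, N_Z=2, L=7
Step 2: N_D=4, N_Y=6, N_Z=7, L=17
Step 3: N_D=8, N_Y=18, N_Z=17, L=43
Step 4: N_D=16, N_Y=42, N_Z=43, L=101


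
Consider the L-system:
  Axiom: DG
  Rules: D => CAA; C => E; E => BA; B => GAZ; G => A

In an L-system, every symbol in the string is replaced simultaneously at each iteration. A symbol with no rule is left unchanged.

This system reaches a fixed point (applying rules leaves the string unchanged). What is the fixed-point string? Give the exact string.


Step 0: DG
Step 1: CAAA
Step 2: EAAA
Step 3: BAAAA
Step 4: GAZAAAA
Step 5: AAZAAAA
Step 6: AAZAAAA  (unchanged — fixed point at step 5)

Answer: AAZAAAA


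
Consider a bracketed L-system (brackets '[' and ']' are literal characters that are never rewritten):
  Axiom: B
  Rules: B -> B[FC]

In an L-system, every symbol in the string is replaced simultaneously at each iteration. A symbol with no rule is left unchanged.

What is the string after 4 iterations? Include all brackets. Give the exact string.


Answer: B[FC][FC][FC][FC]

Derivation:
Step 0: B
Step 1: B[FC]
Step 2: B[FC][FC]
Step 3: B[FC][FC][FC]
Step 4: B[FC][FC][FC][FC]


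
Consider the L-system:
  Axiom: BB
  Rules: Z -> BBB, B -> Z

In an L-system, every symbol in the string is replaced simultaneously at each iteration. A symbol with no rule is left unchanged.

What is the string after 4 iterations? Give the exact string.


Step 0: BB
Step 1: ZZ
Step 2: BBBBBB
Step 3: ZZZZZZ
Step 4: BBBBBBBBBBBBBBBBBB

Answer: BBBBBBBBBBBBBBBBBB


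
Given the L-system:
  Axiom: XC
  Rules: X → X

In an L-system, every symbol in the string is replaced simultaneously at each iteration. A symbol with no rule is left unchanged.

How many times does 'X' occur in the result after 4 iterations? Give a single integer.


Step 0: XC  (1 'X')
Step 1: XC  (1 'X')
Step 2: XC  (1 'X')
Step 3: XC  (1 'X')
Step 4: XC  (1 'X')

Answer: 1


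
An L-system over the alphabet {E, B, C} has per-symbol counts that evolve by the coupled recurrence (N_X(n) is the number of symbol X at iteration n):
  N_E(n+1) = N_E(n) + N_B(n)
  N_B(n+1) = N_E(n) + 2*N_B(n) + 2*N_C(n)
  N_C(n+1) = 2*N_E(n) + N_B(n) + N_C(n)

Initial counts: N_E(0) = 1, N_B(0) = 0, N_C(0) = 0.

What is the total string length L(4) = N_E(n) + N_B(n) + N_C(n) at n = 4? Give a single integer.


Answer: 188

Derivation:
Step 0: N_E=1, N_B=0, N_C=0, L=1
Step 1: N_E=1, N_B=1, N_C=2, L=4
Step 2: N_E=2, N_B=7, N_C=5, L=14
Step 3: N_E=9, N_B=26, N_C=16, L=51
Step 4: N_E=35, N_B=93, N_C=60, L=188


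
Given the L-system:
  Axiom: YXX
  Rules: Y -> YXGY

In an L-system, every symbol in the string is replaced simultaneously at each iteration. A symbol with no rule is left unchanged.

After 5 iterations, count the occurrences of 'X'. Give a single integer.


Answer: 33

Derivation:
Step 0: YXX  (2 'X')
Step 1: YXGYXX  (3 'X')
Step 2: YXGYXGYXGYXX  (5 'X')
Step 3: YXGYXGYXGYXGYXGYXGYXGYXX  (9 'X')
Step 4: YXGYXGYXGYXGYXGYXGYXGYXGYXGYXGYXGYXGYXGYXGYXGYXX  (17 'X')
Step 5: YXGYXGYXGYXGYXGYXGYXGYXGYXGYXGYXGYXGYXGYXGYXGYXGYXGYXGYXGYXGYXGYXGYXGYXGYXGYXGYXGYXGYXGYXGYXGYXX  (33 'X')


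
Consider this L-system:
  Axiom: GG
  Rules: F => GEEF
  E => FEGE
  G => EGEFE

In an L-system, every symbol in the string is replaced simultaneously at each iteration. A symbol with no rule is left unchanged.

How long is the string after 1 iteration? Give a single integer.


Step 0: length = 2
Step 1: length = 10

Answer: 10


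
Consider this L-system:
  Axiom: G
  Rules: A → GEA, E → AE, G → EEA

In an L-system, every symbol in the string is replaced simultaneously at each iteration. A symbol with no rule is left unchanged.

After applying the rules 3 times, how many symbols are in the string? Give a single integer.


Step 0: length = 1
Step 1: length = 3
Step 2: length = 7
Step 3: length = 18

Answer: 18


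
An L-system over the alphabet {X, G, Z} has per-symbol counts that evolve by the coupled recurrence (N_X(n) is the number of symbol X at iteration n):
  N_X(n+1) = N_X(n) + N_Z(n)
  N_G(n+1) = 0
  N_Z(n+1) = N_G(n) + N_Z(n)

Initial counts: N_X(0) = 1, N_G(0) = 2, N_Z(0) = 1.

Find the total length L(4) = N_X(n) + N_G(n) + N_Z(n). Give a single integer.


Answer: 14

Derivation:
Step 0: N_X=1, N_G=2, N_Z=1, L=4
Step 1: N_X=2, N_G=0, N_Z=3, L=5
Step 2: N_X=5, N_G=0, N_Z=3, L=8
Step 3: N_X=8, N_G=0, N_Z=3, L=11
Step 4: N_X=11, N_G=0, N_Z=3, L=14


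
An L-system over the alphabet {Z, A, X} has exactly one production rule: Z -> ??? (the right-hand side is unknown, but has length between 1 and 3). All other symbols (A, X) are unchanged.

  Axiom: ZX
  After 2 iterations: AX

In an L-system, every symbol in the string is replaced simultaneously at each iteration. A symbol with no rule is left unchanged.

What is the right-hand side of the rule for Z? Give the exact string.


Answer: A

Derivation:
Trying Z -> A:
  Step 0: ZX
  Step 1: AX
  Step 2: AX
Matches the given result.


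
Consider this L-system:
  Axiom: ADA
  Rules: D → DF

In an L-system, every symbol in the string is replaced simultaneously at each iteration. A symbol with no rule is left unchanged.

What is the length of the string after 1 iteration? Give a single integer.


Step 0: length = 3
Step 1: length = 4

Answer: 4


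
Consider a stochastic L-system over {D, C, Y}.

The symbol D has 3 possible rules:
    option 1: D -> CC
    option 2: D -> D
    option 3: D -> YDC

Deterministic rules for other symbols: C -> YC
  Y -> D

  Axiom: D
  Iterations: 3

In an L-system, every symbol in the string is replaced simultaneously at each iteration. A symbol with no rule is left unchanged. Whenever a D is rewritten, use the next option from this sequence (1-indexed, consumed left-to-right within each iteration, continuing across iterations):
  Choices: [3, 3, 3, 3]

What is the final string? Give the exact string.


Step 0: D
Step 1: YDC  (used choices [3])
Step 2: DYDCYC  (used choices [3])
Step 3: YDCDYDCYCDYC  (used choices [3, 3])

Answer: YDCDYDCYCDYC


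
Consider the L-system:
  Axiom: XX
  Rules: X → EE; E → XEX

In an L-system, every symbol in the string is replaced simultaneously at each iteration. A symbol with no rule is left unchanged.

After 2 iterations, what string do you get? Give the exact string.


Step 0: XX
Step 1: EEEE
Step 2: XEXXEXXEXXEX

Answer: XEXXEXXEXXEX


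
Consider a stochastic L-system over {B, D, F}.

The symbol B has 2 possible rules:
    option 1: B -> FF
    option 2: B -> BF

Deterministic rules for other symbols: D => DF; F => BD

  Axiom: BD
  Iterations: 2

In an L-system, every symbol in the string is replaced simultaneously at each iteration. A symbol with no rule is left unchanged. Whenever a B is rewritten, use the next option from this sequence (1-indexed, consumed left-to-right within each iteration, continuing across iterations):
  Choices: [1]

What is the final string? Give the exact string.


Step 0: BD
Step 1: FFDF  (used choices [1])
Step 2: BDBDDFBD  (used choices [])

Answer: BDBDDFBD


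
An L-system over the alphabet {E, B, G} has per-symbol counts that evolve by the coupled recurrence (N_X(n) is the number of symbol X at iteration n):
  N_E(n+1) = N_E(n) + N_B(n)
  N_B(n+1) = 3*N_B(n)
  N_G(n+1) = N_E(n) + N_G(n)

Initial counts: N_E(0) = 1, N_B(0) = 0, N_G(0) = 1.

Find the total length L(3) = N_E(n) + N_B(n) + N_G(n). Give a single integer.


Answer: 5

Derivation:
Step 0: N_E=1, N_B=0, N_G=1, L=2
Step 1: N_E=1, N_B=0, N_G=2, L=3
Step 2: N_E=1, N_B=0, N_G=3, L=4
Step 3: N_E=1, N_B=0, N_G=4, L=5


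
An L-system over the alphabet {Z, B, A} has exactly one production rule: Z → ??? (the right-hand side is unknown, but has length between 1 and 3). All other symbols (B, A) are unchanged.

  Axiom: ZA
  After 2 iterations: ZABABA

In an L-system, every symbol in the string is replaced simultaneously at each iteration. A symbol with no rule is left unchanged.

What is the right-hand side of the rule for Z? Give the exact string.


Answer: ZAB

Derivation:
Trying Z → ZAB:
  Step 0: ZA
  Step 1: ZABA
  Step 2: ZABABA
Matches the given result.


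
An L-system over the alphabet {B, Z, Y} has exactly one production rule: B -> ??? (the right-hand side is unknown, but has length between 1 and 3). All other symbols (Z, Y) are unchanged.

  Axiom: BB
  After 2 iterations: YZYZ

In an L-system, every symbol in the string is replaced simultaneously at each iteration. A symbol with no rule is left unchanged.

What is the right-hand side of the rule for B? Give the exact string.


Answer: YZ

Derivation:
Trying B -> YZ:
  Step 0: BB
  Step 1: YZYZ
  Step 2: YZYZ
Matches the given result.


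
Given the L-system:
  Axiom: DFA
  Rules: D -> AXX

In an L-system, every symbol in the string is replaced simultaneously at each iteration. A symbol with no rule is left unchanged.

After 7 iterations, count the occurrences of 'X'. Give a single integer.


Answer: 2

Derivation:
Step 0: DFA  (0 'X')
Step 1: AXXFA  (2 'X')
Step 2: AXXFA  (2 'X')
Step 3: AXXFA  (2 'X')
Step 4: AXXFA  (2 'X')
Step 5: AXXFA  (2 'X')
Step 6: AXXFA  (2 'X')
Step 7: AXXFA  (2 'X')


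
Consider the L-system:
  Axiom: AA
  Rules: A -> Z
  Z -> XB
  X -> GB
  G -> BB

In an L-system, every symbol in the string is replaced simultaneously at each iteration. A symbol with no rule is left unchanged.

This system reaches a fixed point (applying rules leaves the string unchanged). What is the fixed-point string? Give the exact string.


Step 0: AA
Step 1: ZZ
Step 2: XBXB
Step 3: GBBGBB
Step 4: BBBBBBBB
Step 5: BBBBBBBB  (unchanged — fixed point at step 4)

Answer: BBBBBBBB


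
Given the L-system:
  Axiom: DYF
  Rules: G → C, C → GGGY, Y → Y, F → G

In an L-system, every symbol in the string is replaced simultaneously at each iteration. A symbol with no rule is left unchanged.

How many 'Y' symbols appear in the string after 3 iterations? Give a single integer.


Answer: 2

Derivation:
Step 0: DYF  (1 'Y')
Step 1: DYG  (1 'Y')
Step 2: DYC  (1 'Y')
Step 3: DYGGGY  (2 'Y')


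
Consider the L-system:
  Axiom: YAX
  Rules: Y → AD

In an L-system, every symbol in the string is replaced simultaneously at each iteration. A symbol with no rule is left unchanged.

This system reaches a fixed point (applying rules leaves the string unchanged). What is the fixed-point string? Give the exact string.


Step 0: YAX
Step 1: ADAX
Step 2: ADAX  (unchanged — fixed point at step 1)

Answer: ADAX


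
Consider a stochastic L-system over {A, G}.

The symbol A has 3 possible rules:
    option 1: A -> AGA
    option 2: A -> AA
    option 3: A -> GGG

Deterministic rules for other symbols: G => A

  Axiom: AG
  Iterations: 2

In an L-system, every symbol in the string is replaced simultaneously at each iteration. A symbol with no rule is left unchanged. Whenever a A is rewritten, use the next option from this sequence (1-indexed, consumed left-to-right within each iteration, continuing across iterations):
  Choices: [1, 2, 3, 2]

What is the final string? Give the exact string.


Step 0: AG
Step 1: AGAA  (used choices [1])
Step 2: AAAGGGAA  (used choices [2, 3, 2])

Answer: AAAGGGAA


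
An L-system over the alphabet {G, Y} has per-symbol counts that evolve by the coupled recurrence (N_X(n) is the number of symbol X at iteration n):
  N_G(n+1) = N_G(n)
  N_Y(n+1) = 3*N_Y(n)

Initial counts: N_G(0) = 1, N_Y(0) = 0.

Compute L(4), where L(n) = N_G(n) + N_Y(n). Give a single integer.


Step 0: N_G=1, N_Y=0, L=1
Step 1: N_G=1, N_Y=0, L=1
Step 2: N_G=1, N_Y=0, L=1
Step 3: N_G=1, N_Y=0, L=1
Step 4: N_G=1, N_Y=0, L=1

Answer: 1


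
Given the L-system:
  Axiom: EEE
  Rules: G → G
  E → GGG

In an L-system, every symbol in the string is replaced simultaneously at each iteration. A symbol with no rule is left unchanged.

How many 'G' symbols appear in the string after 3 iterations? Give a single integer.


Step 0: EEE  (0 'G')
Step 1: GGGGGGGGG  (9 'G')
Step 2: GGGGGGGGG  (9 'G')
Step 3: GGGGGGGGG  (9 'G')

Answer: 9


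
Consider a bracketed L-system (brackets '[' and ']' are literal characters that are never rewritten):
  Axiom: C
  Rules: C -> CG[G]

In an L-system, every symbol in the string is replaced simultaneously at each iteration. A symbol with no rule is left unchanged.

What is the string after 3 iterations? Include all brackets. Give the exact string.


Step 0: C
Step 1: CG[G]
Step 2: CG[G]G[G]
Step 3: CG[G]G[G]G[G]

Answer: CG[G]G[G]G[G]


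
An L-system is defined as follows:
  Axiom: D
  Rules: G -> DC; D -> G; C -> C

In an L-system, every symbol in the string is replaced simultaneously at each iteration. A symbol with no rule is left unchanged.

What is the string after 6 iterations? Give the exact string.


Answer: DCCC

Derivation:
Step 0: D
Step 1: G
Step 2: DC
Step 3: GC
Step 4: DCC
Step 5: GCC
Step 6: DCCC


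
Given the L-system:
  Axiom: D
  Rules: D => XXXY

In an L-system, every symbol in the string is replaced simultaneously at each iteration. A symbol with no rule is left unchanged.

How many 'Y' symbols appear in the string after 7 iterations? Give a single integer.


Answer: 1

Derivation:
Step 0: D  (0 'Y')
Step 1: XXXY  (1 'Y')
Step 2: XXXY  (1 'Y')
Step 3: XXXY  (1 'Y')
Step 4: XXXY  (1 'Y')
Step 5: XXXY  (1 'Y')
Step 6: XXXY  (1 'Y')
Step 7: XXXY  (1 'Y')


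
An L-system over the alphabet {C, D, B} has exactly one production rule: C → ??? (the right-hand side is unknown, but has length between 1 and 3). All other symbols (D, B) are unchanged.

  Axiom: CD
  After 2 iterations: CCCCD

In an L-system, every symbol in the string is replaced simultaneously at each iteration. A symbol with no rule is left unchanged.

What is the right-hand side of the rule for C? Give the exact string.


Trying C → CC:
  Step 0: CD
  Step 1: CCD
  Step 2: CCCCD
Matches the given result.

Answer: CC


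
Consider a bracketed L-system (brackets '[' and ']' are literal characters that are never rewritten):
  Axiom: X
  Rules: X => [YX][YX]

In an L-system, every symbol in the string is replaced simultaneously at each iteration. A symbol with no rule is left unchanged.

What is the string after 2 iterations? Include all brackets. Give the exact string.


Step 0: X
Step 1: [YX][YX]
Step 2: [Y[YX][YX]][Y[YX][YX]]

Answer: [Y[YX][YX]][Y[YX][YX]]


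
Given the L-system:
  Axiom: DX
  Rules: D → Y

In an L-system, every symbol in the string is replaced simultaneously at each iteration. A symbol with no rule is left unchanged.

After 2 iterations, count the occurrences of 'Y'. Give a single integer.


Answer: 1

Derivation:
Step 0: DX  (0 'Y')
Step 1: YX  (1 'Y')
Step 2: YX  (1 'Y')


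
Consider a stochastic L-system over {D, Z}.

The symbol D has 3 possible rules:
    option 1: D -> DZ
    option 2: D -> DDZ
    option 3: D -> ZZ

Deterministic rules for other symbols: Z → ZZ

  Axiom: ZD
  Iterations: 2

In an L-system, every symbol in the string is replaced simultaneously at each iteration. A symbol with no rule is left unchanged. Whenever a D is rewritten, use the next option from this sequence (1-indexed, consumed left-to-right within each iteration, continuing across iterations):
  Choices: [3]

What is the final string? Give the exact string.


Step 0: ZD
Step 1: ZZZZ  (used choices [3])
Step 2: ZZZZZZZZ  (used choices [])

Answer: ZZZZZZZZ


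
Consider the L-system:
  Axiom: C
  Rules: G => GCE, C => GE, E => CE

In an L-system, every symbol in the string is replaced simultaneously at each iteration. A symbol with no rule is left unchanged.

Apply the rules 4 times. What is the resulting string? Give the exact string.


Step 0: C
Step 1: GE
Step 2: GCECE
Step 3: GCEGECEGECE
Step 4: GCEGECEGCECEGECEGCECEGECE

Answer: GCEGECEGCECEGECEGCECEGECE


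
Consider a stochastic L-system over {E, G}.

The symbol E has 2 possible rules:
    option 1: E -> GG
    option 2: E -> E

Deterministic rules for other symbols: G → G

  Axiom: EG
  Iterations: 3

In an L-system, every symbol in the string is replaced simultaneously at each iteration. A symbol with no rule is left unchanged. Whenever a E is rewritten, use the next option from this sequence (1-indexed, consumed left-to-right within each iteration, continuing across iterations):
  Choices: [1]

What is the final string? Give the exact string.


Answer: GGG

Derivation:
Step 0: EG
Step 1: GGG  (used choices [1])
Step 2: GGG  (used choices [])
Step 3: GGG  (used choices [])


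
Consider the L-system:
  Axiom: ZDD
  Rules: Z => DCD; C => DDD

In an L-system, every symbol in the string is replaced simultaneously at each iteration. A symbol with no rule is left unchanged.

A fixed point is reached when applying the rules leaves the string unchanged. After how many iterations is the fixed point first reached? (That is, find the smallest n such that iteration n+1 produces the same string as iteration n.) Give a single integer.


Step 0: ZDD
Step 1: DCDDD
Step 2: DDDDDDD
Step 3: DDDDDDD  (unchanged — fixed point at step 2)

Answer: 2


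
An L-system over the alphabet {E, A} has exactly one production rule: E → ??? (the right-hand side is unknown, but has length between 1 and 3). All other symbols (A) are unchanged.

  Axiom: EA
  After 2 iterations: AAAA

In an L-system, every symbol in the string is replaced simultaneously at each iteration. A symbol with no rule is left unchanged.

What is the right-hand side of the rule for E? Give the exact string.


Trying E → AAA:
  Step 0: EA
  Step 1: AAAA
  Step 2: AAAA
Matches the given result.

Answer: AAA


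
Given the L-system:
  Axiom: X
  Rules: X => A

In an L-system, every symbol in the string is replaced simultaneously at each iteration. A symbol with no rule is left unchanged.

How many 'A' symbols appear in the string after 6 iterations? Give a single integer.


Step 0: X  (0 'A')
Step 1: A  (1 'A')
Step 2: A  (1 'A')
Step 3: A  (1 'A')
Step 4: A  (1 'A')
Step 5: A  (1 'A')
Step 6: A  (1 'A')

Answer: 1


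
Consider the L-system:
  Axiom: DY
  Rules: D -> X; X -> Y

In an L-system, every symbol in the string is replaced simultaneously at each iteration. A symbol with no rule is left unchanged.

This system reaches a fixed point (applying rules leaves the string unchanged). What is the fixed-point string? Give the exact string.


Step 0: DY
Step 1: XY
Step 2: YY
Step 3: YY  (unchanged — fixed point at step 2)

Answer: YY


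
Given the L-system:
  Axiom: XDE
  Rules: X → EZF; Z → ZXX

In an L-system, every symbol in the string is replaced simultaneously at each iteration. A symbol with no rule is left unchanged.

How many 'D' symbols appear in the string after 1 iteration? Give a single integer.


Answer: 1

Derivation:
Step 0: XDE  (1 'D')
Step 1: EZFDE  (1 'D')
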